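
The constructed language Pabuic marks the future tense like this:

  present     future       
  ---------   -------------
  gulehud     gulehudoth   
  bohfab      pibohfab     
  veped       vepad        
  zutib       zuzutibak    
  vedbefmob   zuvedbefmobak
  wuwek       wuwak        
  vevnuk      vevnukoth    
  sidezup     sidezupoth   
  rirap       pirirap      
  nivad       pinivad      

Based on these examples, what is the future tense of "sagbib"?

veped and nivad both end in -d yet inflect differently (vepad, pinivad), so the final letter is not what conditions the rule; the last vowel is.
"sagbib" has last vowel 'i'. The one such stem in the data (zutib → zuzutibak) adds zu- … -ak around the stem, so the same rule applies.
So sagbib → zusagbibak.

zusagbibak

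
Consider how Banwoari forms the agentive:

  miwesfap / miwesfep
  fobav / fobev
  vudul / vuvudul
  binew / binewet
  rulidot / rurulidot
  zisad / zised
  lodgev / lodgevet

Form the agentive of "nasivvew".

lodgev and fobav both end in -v yet inflect differently (lodgevet, fobev), so the final letter is not what conditions the rule; the last vowel is.
"nasivvew" has last vowel 'e'. The stems whose last vowel is 'e' (binew → binewet, lodgev → lodgevet) add -et.
The other patterns: stems whose last vowel is 'a' change the last vowel to 'e'; stems whose last vowel is 'o' or 'u' repeat the first consonant+vowel as a prefix.
So nasivvew → nasivvewet.

nasivvewet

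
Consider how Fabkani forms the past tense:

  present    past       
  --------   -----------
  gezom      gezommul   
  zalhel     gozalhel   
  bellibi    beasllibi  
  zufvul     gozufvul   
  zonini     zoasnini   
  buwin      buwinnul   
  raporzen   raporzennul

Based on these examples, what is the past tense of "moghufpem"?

"moghufpem" ends in -m. The one such stem in the data (gezom → gezommul) doubles the final consonant and adds -ul (as do raporzen, buwin), so the same rule applies.
The other patterns: stems ending in -i insert -as- after the first vowel; stems ending in -l add the prefix go-.
So moghufpem → moghufpemmul.

moghufpemmul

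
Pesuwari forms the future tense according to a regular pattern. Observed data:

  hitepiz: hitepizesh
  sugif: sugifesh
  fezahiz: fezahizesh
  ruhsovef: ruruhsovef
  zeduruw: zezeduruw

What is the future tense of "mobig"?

mobigesh

sugif and ruhsovef both end in -f yet inflect differently (sugifesh, ruruhsovef), so the final letter is not what conditions the rule; the last vowel is.
"mobig" has last vowel 'i'. The stems whose last vowel is 'i' (hitepiz → hitepizesh, sugif → sugifesh, fezahiz → fezahizesh) add -esh.
The other pattern: stems whose last vowel is 'e' or 'u' repeat the first consonant+vowel as a prefix.
So mobig → mobigesh.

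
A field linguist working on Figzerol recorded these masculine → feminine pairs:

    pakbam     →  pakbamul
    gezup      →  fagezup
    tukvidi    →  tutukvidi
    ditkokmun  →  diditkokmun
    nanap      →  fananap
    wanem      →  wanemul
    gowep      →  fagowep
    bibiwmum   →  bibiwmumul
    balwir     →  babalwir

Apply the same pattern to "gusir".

gowep and wanem both have last vowel 'e' yet inflect differently (fagowep, wanemul), so the last vowel is not what conditions the rule; the final letter is.
"gusir" ends in -r. The one such stem in the data (balwir → babalwir) repeats the first consonant+vowel as a prefix (as do ditkokmun, tukvidi), so the same rule applies.
The other patterns: stems ending in -p add the prefix fa-; stems ending in -m add -ul.
So gusir → gugusir.

gugusir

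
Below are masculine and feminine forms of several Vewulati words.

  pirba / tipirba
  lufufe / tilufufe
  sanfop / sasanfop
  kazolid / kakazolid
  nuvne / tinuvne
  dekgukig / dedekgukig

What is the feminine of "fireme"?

tifireme

sanfop and nuvne both have 2 vowels yet inflect differently (sasanfop, tinuvne), so the number of vowels is not what conditions the rule; whether the stem ends in a vowel or a consonant is.
"fireme" ends in a vowel. The stems ending in a vowel (nuvne → tinuvne, pirba → tipirba, lufufe → tilufufe) add the prefix ti-.
So fireme → tifireme.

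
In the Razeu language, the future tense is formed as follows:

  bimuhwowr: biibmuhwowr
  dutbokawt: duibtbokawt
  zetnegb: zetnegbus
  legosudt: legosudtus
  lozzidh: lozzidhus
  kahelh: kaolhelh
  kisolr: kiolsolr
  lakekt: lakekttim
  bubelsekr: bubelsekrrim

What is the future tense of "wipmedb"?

wipmedbus

dutbokawt and legosudt both end in -t yet inflect differently (duibtbokawt, legosudtus), so the final letter is not what conditions the rule; the second-to-last letter is.
"wipmedb" has second-to-last letter 'd'. The stems whose second-to-last letter is 'd' (legosudt → legosudtus, lozzidh → lozzidhus) add -us.
So wipmedb → wipmedbus.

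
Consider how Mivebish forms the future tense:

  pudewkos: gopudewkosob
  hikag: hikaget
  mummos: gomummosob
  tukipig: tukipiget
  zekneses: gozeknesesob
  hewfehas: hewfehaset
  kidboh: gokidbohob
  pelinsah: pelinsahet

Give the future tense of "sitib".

"sitib" has last vowel 'i'. The one such stem in the data (tukipig → tukipiget) adds -et, so the same rule applies.
The other pattern: stems whose last vowel is 'e' or 'o' add go- … -ob around the stem.
So sitib → sitibet.

sitibet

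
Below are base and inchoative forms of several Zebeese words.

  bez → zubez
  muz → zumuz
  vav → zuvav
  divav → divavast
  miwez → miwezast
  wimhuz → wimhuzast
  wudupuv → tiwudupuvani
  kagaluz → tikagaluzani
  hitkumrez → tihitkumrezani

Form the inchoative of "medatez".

vav and divav both end in -v yet inflect differently (zuvav, divavast), so the final letter is not what conditions the rule; the number of vowels is.
"medatez" has 3 vowels. The stems with 3 vowels (wudupuv → tiwudupuvani, kagaluz → tikagaluzani, hitkumrez → tihitkumrezani) add ti- … -ani around the stem.
So medatez → timedatezani.

timedatezani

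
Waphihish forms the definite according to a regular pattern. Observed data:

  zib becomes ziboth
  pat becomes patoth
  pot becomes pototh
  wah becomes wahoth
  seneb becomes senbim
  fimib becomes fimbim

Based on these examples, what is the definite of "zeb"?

zeboth

"zeb" has 1 vowel. The stems with 1 vowel (zib → ziboth, pat → patoth, pot → pototh) add -oth.
The other pattern: stems with 2 vowels delete the last vowel and add -im.
So zeb → zeboth.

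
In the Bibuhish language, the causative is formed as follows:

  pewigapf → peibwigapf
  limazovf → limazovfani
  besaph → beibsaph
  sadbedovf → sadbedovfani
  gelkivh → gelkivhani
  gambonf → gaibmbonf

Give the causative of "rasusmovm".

gelkivh and besaph both end in -h yet inflect differently (gelkivhani, beibsaph), so the final letter is not what conditions the rule; the second-to-last letter is.
"rasusmovm" has second-to-last letter 'v'. The stems whose second-to-last letter is 'v' (sadbedovf → sadbedovfani, gelkivh → gelkivhani, limazovf → limazovfani) add -ani.
The other pattern: stems whose second-to-last letter is 'n' or 'p' insert -ib- after the first vowel.
So rasusmovm → rasusmovmani.

rasusmovmani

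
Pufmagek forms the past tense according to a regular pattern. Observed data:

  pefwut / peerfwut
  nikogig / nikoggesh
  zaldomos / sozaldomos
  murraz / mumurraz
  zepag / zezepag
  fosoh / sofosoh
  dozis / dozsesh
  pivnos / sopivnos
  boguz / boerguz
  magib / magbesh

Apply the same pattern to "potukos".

sopotukos

dozis and pivnos both end in -s yet inflect differently (dozsesh, sopivnos), so the final letter is not what conditions the rule; the last vowel is.
"potukos" has last vowel 'o'. The stems whose last vowel is 'o' (pivnos → sopivnos, fosoh → sofosoh, zaldomos → sozaldomos) add the prefix so-.
The other patterns: stems whose last vowel is 'i' delete the last vowel and add -esh; stems whose last vowel is 'u' insert -er- after the first vowel; stems whose last vowel is 'a' repeat the first consonant+vowel as a prefix.
So potukos → sopotukos.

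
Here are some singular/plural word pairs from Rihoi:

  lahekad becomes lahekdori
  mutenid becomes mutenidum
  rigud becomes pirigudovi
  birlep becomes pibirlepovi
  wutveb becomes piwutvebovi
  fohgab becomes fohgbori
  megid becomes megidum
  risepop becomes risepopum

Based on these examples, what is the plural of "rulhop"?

rulhopum

megid and lahekad both end in -d yet inflect differently (megidum, lahekdori), so the final letter is not what conditions the rule; the last vowel is.
"rulhop" has last vowel 'o'. The one such stem in the data (risepop → risepopum) adds -um, so the same rule applies.
So rulhop → rulhopum.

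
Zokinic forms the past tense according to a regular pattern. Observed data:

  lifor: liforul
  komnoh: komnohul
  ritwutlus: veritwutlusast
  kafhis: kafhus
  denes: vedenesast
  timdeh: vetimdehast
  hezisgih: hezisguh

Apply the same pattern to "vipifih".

vipifuh

"vipifih" has last vowel 'i'. The stems whose last vowel is 'i' (hezisgih → hezisguh, kafhis → kafhus) change the last vowel to 'u'.
So vipifih → vipifuh.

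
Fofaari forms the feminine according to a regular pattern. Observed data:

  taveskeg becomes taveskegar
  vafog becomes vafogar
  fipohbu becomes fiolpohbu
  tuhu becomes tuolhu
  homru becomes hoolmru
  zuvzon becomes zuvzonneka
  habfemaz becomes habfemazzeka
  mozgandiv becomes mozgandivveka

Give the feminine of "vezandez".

vezandezzeka

vafog and zuvzon both have last vowel 'o' yet inflect differently (vafogar, zuvzonneka), so the last vowel is not what conditions the rule; the final letter is.
"vezandez" ends in -z. The one such stem in the data (habfemaz → habfemazzeka) doubles the final consonant and adds -eka (as do zuvzon, mozgandiv), so the same rule applies.
The other patterns: stems ending in -g add -ar; stems ending in -u insert -ol- after the first vowel.
So vezandez → vezandezzeka.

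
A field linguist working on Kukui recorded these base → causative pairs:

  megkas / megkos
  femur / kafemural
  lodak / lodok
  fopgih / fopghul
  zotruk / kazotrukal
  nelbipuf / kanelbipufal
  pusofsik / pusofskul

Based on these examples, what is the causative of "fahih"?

fahhul

lodak and zotruk both end in -k yet inflect differently (lodok, kazotrukal), so the final letter is not what conditions the rule; the last vowel is.
"fahih" has last vowel 'i'. The stems whose last vowel is 'i' (pusofsik → pusofskul, fopgih → fopghul) delete the last vowel and add -ul.
The other patterns: stems whose last vowel is 'a' change the last vowel to 'o'; stems whose last vowel is 'u' add ka- … -al around the stem.
So fahih → fahhul.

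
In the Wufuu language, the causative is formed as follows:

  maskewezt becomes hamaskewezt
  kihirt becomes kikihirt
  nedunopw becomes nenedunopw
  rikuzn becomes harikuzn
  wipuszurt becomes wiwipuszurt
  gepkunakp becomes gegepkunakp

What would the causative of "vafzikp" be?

vavafzikp

maskewezt and kihirt both end in -t yet inflect differently (hamaskewezt, kikihirt), so the final letter is not what conditions the rule; the second-to-last letter is.
"vafzikp" has second-to-last letter 'k'. The one such stem in the data (gepkunakp → gegepkunakp) repeats the first consonant+vowel as a prefix (as do kihirt, wipuszurt), so the same rule applies.
So vafzikp → vavafzikp.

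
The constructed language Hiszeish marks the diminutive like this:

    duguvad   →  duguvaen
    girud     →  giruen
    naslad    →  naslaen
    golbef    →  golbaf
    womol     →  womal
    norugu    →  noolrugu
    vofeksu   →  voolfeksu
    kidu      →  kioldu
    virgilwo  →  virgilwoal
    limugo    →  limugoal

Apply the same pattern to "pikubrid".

girud and norugu both have last vowel 'u' yet inflect differently (giruen, noolrugu), so the last vowel is not what conditions the rule; the final letter is.
"pikubrid" ends in -d. The stems ending in -d (duguvad → duguvaen, girud → giruen, naslad → naslaen) drop the final letter and add -en.
The other patterns: stems ending in -f or -l change the last vowel to 'a'; stems ending in -u insert -ol- after the first vowel; stems ending in -o add -al.
So pikubrid → pikubrien.

pikubrien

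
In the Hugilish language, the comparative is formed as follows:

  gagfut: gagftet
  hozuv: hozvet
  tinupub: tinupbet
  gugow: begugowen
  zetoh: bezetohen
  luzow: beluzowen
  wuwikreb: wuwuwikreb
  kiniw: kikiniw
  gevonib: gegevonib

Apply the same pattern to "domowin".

"domowin" has last vowel 'i'. The stems whose last vowel is 'i' (kiniw → kikiniw, gevonib → gegevonib) repeat the first consonant+vowel as a prefix.
The other patterns: stems whose last vowel is 'u' delete the last vowel and add -et; stems whose last vowel is 'o' add be- … -en around the stem.
So domowin → dodomowin.

dodomowin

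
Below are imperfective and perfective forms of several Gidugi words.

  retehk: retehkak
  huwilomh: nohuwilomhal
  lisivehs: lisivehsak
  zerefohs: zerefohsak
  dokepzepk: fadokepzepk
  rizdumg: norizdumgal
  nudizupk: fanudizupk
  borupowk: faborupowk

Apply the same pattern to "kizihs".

retehk and borupowk both end in -k yet inflect differently (retehkak, faborupowk), so the final letter is not what conditions the rule; the second-to-last letter is.
"kizihs" has second-to-last letter 'h'. The stems whose second-to-last letter is 'h' (lisivehs → lisivehsak, zerefohs → zerefohsak, retehk → retehkak) add -ak.
So kizihs → kizihsak.

kizihsak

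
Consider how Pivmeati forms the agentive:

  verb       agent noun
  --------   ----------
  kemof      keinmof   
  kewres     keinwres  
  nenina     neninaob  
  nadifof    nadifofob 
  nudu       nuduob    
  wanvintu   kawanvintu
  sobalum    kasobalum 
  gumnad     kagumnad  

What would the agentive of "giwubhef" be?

kagiwubhef

"giwubhef" begins with g-. The one such stem in the data (gumnad → kagumnad) adds the prefix ka-, so the same rule applies.
So giwubhef → kagiwubhef.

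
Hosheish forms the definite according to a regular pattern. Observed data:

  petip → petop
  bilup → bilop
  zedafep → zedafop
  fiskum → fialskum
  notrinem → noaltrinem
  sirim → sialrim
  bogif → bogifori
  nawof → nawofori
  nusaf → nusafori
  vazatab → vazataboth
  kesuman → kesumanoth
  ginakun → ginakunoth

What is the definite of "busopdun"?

busopdunoth

"busopdun" ends in -n. The stems ending in -n (kesuman → kesumanoth, ginakun → ginakunoth) add -oth.
The other patterns: stems ending in -p change the last vowel to 'o'; stems ending in -m insert -al- after the first vowel; stems ending in -f add -ori.
So busopdun → busopdunoth.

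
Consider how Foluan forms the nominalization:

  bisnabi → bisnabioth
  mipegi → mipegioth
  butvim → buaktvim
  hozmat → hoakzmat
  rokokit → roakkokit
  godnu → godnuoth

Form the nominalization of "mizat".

miakzat

"mizat" ends in a consonant. The stems ending in a consonant (rokokit → roakkokit, butvim → buaktvim, hozmat → hoakzmat) insert -ak- after the first vowel.
The other pattern: stems ending in a vowel add -oth.
So mizat → miakzat.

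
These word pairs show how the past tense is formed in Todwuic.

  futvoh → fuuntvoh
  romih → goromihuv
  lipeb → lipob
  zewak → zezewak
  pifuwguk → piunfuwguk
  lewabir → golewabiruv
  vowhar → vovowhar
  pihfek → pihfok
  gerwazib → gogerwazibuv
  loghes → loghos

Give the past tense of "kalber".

kalbor

vowhar and lewabir both end in -r yet inflect differently (vovowhar, golewabiruv), so the final letter is not what conditions the rule; the last vowel is.
"kalber" has last vowel 'e'. The stems whose last vowel is 'e' (loghes → loghos, lipeb → lipob, pihfek → pihfok) change the last vowel to 'o'.
So kalber → kalbor.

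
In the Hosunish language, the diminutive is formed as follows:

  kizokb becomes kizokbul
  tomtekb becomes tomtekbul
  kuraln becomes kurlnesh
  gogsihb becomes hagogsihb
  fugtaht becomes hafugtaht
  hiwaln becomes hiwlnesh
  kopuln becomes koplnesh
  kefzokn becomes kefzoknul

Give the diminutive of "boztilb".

boztlbesh

"boztilb" has second-to-last letter 'l'. The stems whose second-to-last letter is 'l' (kopuln → koplnesh, hiwaln → hiwlnesh, kuraln → kurlnesh) delete the last vowel and add -esh.
So boztilb → boztlbesh.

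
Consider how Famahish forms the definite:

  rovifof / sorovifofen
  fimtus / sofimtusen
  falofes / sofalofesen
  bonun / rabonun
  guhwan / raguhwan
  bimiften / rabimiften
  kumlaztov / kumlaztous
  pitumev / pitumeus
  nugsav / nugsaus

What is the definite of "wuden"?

guhwan and nugsav both have last vowel 'a' yet inflect differently (raguhwan, nugsaus), so the last vowel is not what conditions the rule; the final letter is.
"wuden" ends in -n. The stems ending in -n (guhwan → raguhwan, bimiften → rabimiften, bonun → rabonun) add the prefix ra-.
So wuden → rawuden.

rawuden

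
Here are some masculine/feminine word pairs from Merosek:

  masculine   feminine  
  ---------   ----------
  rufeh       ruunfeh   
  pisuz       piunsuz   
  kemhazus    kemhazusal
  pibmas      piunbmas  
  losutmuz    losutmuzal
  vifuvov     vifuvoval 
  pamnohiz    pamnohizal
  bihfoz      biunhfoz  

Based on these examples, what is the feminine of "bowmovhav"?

bowmovhaval

"bowmovhav" has 3 vowels. The stems with 3 vowels (kemhazus → kemhazusal, pamnohiz → pamnohizal, losutmuz → losutmuzal) add -al.
The other pattern: stems with 2 vowels insert -un- after the first vowel.
So bowmovhav → bowmovhaval.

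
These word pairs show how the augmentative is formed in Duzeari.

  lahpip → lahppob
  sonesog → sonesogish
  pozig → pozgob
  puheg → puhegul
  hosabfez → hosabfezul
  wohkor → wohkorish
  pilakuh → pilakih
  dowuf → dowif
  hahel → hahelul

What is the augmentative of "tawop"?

tawopish

"tawop" has last vowel 'o'. The stems whose last vowel is 'o' (wohkor → wohkorish, sonesog → sonesogish) add -ish.
So tawop → tawopish.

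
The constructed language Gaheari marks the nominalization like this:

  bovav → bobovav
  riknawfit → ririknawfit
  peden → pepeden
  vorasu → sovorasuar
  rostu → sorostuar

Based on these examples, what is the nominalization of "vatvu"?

rostu and riknawfit both begin with r- yet inflect differently (sorostuar, ririknawfit), so the first letter is not what conditions the rule; whether the stem ends in a vowel or a consonant is.
"vatvu" ends in a vowel. The stems ending in a vowel (vorasu → sovorasuar, rostu → sorostuar) add so- … -ar around the stem.
The other pattern: stems ending in a consonant repeat the first consonant+vowel as a prefix.
So vatvu → sovatvuar.

sovatvuar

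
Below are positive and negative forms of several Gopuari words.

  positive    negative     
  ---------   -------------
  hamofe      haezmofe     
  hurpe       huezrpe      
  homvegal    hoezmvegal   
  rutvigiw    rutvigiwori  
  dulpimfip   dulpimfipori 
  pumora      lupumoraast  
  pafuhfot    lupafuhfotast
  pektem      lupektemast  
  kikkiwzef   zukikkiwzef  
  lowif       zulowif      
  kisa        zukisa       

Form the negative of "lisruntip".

zulisruntip

pumora and kisa both end in -a yet inflect differently (lupumoraast, zukisa), so the final letter is not what conditions the rule; the first letter is.
"lisruntip" begins with l-. The one such stem in the data (lowif → zulowif) adds the prefix zu-, so the same rule applies.
So lisruntip → zulisruntip.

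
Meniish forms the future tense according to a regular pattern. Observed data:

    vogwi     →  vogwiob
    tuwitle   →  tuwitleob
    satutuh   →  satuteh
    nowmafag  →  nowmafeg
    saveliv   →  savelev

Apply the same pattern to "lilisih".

liliseh

"lilisih" ends in a consonant. The stems ending in a consonant (satutuh → satuteh, nowmafag → nowmafeg, saveliv → savelev) change the last vowel to 'e'.
So lilisih → liliseh.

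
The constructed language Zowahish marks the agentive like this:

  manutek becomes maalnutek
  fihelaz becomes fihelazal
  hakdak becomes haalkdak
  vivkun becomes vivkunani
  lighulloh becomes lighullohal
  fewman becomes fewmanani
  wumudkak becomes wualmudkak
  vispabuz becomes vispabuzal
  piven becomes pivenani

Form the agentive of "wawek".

waalwek

hakdak and fewman both have last vowel 'a' yet inflect differently (haalkdak, fewmanani), so the last vowel is not what conditions the rule; the final letter is.
"wawek" ends in -k. The stems ending in -k (hakdak → haalkdak, wumudkak → wualmudkak, manutek → maalnutek) insert -al- after the first vowel.
So wawek → waalwek.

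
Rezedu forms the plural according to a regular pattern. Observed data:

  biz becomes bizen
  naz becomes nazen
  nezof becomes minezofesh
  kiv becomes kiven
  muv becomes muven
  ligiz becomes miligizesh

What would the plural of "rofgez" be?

biz and ligiz both end in -z yet inflect differently (bizen, miligizesh), so the final letter is not what conditions the rule; the number of vowels is.
"rofgez" has 2 vowels. The stems with 2 vowels (ligiz → miligizesh, nezof → minezofesh) add mi- … -esh around the stem.
So rofgez → mirofgezesh.

mirofgezesh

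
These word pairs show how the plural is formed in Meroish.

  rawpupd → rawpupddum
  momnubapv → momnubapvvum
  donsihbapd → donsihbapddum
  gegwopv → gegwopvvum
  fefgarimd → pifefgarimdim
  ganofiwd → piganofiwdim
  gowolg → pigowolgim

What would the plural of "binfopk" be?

binfopkkum

rawpupd and fefgarimd both end in -d yet inflect differently (rawpupddum, pifefgarimdim), so the final letter is not what conditions the rule; the second-to-last letter is.
"binfopk" has second-to-last letter 'p'. The stems whose second-to-last letter is 'p' (rawpupd → rawpupddum, momnubapv → momnubapvvum, donsihbapd → donsihbapddum) double the final consonant and add -um.
The other pattern: stems whose second-to-last letter is 'l', 'm' or 'w' add pi- … -im around the stem.
So binfopk → binfopkkum.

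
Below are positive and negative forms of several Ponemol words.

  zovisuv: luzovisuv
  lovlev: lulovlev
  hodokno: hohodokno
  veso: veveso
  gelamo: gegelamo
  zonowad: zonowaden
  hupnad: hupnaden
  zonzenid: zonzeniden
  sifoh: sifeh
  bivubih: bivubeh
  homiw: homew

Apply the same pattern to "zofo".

hodokno and sifoh both have last vowel 'o' yet inflect differently (hohodokno, sifeh), so the last vowel is not what conditions the rule; the final letter is.
"zofo" ends in -o. The stems ending in -o (hodokno → hohodokno, veso → veveso, gelamo → gegelamo) repeat the first consonant+vowel as a prefix.
So zofo → zozofo.

zozofo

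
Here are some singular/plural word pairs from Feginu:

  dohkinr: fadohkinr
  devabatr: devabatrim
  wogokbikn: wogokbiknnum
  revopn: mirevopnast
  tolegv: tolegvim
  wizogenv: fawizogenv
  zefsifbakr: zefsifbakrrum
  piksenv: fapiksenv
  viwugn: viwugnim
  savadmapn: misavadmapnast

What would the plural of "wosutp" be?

"wosutp" has second-to-last letter 't'. The one such stem in the data (devabatr → devabatrim) adds -im, so the same rule applies.
The other patterns: stems whose second-to-last letter is 'k' double the final consonant and add -um; stems whose second-to-last letter is 'n' add the prefix fa-; stems whose second-to-last letter is 'p' add mi- … -ast around the stem.
So wosutp → wosutpim.

wosutpim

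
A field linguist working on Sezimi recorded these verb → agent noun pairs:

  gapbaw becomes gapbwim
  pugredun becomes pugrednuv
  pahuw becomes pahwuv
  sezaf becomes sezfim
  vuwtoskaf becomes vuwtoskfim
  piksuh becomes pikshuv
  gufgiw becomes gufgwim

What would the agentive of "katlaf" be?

katlfim

"katlaf" has last vowel 'a'. The stems whose last vowel is 'a' (vuwtoskaf → vuwtoskfim, gapbaw → gapbwim, sezaf → sezfim) delete the last vowel and add -im.
The other pattern: stems whose last vowel is 'u' delete the last vowel and add -uv.
So katlaf → katlfim.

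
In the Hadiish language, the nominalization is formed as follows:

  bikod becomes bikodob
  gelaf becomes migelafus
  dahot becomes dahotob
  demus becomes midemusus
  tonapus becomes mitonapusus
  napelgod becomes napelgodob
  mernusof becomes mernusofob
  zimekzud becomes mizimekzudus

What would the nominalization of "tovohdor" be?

tovohdorob

mernusof and gelaf both end in -f yet inflect differently (mernusofob, migelafus), so the final letter is not what conditions the rule; the last vowel is.
"tovohdor" has last vowel 'o'. The stems whose last vowel is 'o' (mernusof → mernusofob, dahot → dahotob, napelgod → napelgodob) add -ob.
So tovohdor → tovohdorob.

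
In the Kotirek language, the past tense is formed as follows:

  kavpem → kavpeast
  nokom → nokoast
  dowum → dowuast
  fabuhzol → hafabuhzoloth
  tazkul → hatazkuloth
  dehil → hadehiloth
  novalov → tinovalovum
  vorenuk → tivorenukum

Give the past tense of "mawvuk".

"mawvuk" ends in -k. The one such stem in the data (vorenuk → tivorenukum) adds ti- … -um around the stem, so the same rule applies.
The other patterns: stems ending in -m drop the final letter and add -ast; stems ending in -l add ha- … -oth around the stem.
So mawvuk → timawvukum.

timawvukum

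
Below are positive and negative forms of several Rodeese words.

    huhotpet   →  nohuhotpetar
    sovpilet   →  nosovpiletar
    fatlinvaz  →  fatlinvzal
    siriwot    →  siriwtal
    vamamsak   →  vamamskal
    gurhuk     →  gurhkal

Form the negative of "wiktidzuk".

huhotpet and siriwot both end in -t yet inflect differently (nohuhotpetar, siriwtal), so the final letter is not what conditions the rule; the last vowel is.
"wiktidzuk" has last vowel 'u'. The one such stem in the data (gurhuk → gurhkal) deletes the last vowel and adds -al (as do fatlinvaz, siriwot), so the same rule applies.
So wiktidzuk → wiktidzkal.

wiktidzkal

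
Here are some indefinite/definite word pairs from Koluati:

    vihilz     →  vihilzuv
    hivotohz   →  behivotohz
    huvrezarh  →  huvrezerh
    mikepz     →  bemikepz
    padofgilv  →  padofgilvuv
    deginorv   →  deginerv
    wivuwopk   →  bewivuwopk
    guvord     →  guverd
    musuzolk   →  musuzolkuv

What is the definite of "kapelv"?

kapelvuv

"kapelv" has second-to-last letter 'l'. The stems whose second-to-last letter is 'l' (musuzolk → musuzolkuv, padofgilv → padofgilvuv, vihilz → vihilzuv) add -uv.
So kapelv → kapelvuv.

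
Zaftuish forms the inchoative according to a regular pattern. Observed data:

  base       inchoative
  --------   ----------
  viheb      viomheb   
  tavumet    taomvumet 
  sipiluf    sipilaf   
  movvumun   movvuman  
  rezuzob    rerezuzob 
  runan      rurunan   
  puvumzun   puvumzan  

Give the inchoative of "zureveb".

zuomreveb

viheb and rezuzob both end in -b yet inflect differently (viomheb, rerezuzob), so the final letter is not what conditions the rule; the last vowel is.
"zureveb" has last vowel 'e'. The stems whose last vowel is 'e' (tavumet → taomvumet, viheb → viomheb) insert -om- after the first vowel.
The other patterns: stems whose last vowel is 'u' change the last vowel to 'a'; stems whose last vowel is 'a' or 'o' repeat the first consonant+vowel as a prefix.
So zureveb → zuomreveb.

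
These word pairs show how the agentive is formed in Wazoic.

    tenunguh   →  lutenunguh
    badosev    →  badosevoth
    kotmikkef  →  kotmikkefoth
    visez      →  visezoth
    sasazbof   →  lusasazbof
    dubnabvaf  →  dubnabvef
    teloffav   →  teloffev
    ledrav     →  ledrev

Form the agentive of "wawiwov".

badosev and teloffav both end in -v yet inflect differently (badosevoth, teloffev), so the final letter is not what conditions the rule; the last vowel is.
"wawiwov" has last vowel 'o'. The one such stem in the data (sasazbof → lusasazbof) adds the prefix lu-, so the same rule applies.
So wawiwov → luwawiwov.

luwawiwov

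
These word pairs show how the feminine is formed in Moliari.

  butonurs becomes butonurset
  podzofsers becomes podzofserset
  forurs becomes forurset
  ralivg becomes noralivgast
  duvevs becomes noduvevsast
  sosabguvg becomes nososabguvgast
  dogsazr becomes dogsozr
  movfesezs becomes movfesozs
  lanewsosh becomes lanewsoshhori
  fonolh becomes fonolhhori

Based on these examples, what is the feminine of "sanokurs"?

sanokurset

butonurs and duvevs both end in -s yet inflect differently (butonurset, noduvevsast), so the final letter is not what conditions the rule; the second-to-last letter is.
"sanokurs" has second-to-last letter 'r'. The stems whose second-to-last letter is 'r' (butonurs → butonurset, podzofsers → podzofserset, forurs → forurset) add -et.
So sanokurs → sanokurset.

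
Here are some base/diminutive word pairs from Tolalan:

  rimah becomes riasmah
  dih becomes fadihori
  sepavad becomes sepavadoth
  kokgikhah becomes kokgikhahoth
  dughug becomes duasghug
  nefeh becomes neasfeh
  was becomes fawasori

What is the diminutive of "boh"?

dih and nefeh both end in -h yet inflect differently (fadihori, neasfeh), so the final letter is not what conditions the rule; the number of vowels is.
"boh" has 1 vowel. The stems with 1 vowel (dih → fadihori, was → fawasori) add fa- … -ori around the stem.
The other patterns: stems with 2 vowels insert -as- after the first vowel; stems with 3 vowels add -oth.
So boh → fabohori.

fabohori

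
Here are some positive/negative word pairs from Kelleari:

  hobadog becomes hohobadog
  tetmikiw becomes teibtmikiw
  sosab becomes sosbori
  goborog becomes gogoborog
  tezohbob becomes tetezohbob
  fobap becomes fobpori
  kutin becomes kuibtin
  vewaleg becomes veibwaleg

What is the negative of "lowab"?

sosab and tezohbob both end in -b yet inflect differently (sosbori, tetezohbob), so the final letter is not what conditions the rule; the last vowel is.
"lowab" has last vowel 'a'. The stems whose last vowel is 'a' (fobap → fobpori, sosab → sosbori) delete the last vowel and add -ori.
The other patterns: stems whose last vowel is 'o' repeat the first consonant+vowel as a prefix; stems whose last vowel is 'e' or 'i' insert -ib- after the first vowel.
So lowab → lowbori.

lowbori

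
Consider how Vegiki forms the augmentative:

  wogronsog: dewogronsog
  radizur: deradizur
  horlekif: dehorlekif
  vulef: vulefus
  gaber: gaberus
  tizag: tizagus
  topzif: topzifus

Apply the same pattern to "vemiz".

vemizus

horlekif and vulef both end in -f yet inflect differently (dehorlekif, vulefus), so the final letter is not what conditions the rule; the number of vowels is.
"vemiz" has 2 vowels. The stems with 2 vowels (vulef → vulefus, gaber → gaberus, tizag → tizagus) add -us.
The other pattern: stems with 3 vowels add the prefix de-.
So vemiz → vemizus.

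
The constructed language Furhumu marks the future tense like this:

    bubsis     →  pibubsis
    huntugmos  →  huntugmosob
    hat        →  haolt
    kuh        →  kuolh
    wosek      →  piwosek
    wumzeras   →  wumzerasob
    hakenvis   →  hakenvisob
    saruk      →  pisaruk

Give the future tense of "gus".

bubsis and huntugmos both end in -s yet inflect differently (pibubsis, huntugmosob), so the final letter is not what conditions the rule; the number of vowels is.
"gus" has 1 vowel. The stems with 1 vowel (hat → haolt, kuh → kuolh) insert -ol- after the first vowel.
So gus → guols.

guols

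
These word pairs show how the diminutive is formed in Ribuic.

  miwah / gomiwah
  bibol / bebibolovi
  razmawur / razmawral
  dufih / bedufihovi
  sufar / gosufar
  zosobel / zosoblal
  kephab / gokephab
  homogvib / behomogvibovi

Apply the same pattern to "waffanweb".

waffanwbal

miwah and dufih both end in -h yet inflect differently (gomiwah, bedufihovi), so the final letter is not what conditions the rule; the last vowel is.
"waffanweb" has last vowel 'e'. The one such stem in the data (zosobel → zosoblal) deletes the last vowel and adds -al (as does razmawur), so the same rule applies.
So waffanweb → waffanwbal.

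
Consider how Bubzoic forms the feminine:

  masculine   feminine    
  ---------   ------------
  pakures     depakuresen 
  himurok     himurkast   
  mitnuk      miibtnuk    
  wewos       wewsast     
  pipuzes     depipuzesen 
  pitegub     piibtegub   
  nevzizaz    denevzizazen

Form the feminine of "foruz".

"foruz" has last vowel 'u'. The stems whose last vowel is 'u' (mitnuk → miibtnuk, pitegub → piibtegub) insert -ib- after the first vowel.
So foruz → foibruz.

foibruz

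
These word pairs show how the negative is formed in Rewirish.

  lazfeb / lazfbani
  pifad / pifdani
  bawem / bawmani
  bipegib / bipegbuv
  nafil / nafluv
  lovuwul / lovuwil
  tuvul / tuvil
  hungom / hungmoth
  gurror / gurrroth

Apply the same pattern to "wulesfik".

"wulesfik" has last vowel 'i'. The stems whose last vowel is 'i' (bipegib → bipegbuv, nafil → nafluv) delete the last vowel and add -uv.
The other patterns: stems whose last vowel is 'a' or 'e' delete the last vowel and add -ani; stems whose last vowel is 'u' change the last vowel to 'i'; stems whose last vowel is 'o' delete the last vowel and add -oth.
So wulesfik → wulesfkuv.

wulesfkuv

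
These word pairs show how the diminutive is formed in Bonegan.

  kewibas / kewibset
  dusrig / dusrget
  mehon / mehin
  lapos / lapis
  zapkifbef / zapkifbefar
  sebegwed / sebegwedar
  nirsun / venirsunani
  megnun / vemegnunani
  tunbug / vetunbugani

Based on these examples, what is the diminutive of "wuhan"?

wuhnet

"wuhan" has last vowel 'a'. The one such stem in the data (kewibas → kewibset) deletes the last vowel and adds -et (as does dusrig), so the same rule applies.
The other patterns: stems whose last vowel is 'o' change the last vowel to 'i'; stems whose last vowel is 'e' add -ar; stems whose last vowel is 'u' add ve- … -ani around the stem.
So wuhan → wuhnet.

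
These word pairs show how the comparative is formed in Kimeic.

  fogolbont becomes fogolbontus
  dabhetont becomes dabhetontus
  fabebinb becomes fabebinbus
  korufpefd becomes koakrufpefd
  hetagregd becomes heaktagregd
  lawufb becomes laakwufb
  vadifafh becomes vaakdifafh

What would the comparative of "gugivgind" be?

fabebinb and lawufb both end in -b yet inflect differently (fabebinbus, laakwufb), so the final letter is not what conditions the rule; the second-to-last letter is.
"gugivgind" has second-to-last letter 'n'. The stems whose second-to-last letter is 'n' (fogolbont → fogolbontus, dabhetont → dabhetontus, fabebinb → fabebinbus) add -us.
So gugivgind → gugivgindus.

gugivgindus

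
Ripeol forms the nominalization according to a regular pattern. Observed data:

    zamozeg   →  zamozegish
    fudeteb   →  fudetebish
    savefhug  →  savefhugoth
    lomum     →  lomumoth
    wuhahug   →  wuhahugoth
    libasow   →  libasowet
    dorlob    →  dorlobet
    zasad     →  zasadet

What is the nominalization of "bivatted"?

bivattedish

"bivatted" has last vowel 'e'. The stems whose last vowel is 'e' (zamozeg → zamozegish, fudeteb → fudetebish) add -ish.
The other patterns: stems whose last vowel is 'u' add -oth; stems whose last vowel is 'a' or 'o' add -et.
So bivatted → bivattedish.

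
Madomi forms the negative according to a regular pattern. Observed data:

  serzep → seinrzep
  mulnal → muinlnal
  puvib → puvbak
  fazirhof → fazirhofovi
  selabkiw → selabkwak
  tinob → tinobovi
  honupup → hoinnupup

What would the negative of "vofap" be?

voinfap

puvib and tinob both end in -b yet inflect differently (puvbak, tinobovi), so the final letter is not what conditions the rule; the last vowel is.
"vofap" has last vowel 'a'. The one such stem in the data (mulnal → muinlnal) inserts -in- after the first vowel (as do honupup, serzep), so the same rule applies.
The other patterns: stems whose last vowel is 'i' delete the last vowel and add -ak; stems whose last vowel is 'o' add -ovi.
So vofap → voinfap.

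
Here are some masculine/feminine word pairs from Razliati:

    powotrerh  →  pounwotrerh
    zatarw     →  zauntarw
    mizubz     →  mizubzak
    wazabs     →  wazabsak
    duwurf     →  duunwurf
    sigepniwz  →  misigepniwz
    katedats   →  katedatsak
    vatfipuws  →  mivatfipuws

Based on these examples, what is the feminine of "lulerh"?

luunlerh

"lulerh" has second-to-last letter 'r'. The stems whose second-to-last letter is 'r' (duwurf → duunwurf, powotrerh → pounwotrerh, zatarw → zauntarw) insert -un- after the first vowel.
So lulerh → luunlerh.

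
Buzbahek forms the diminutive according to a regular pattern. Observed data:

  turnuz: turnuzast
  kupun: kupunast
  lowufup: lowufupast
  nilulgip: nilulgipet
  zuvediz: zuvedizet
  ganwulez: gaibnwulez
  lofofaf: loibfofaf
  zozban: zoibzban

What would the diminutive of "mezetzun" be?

lowufup and nilulgip both end in -p yet inflect differently (lowufupast, nilulgipet), so the final letter is not what conditions the rule; the last vowel is.
"mezetzun" has last vowel 'u'. The stems whose last vowel is 'u' (turnuz → turnuzast, kupun → kupunast, lowufup → lowufupast) add -ast.
The other patterns: stems whose last vowel is 'i' add -et; stems whose last vowel is 'a' or 'e' insert -ib- after the first vowel.
So mezetzun → mezetzunast.

mezetzunast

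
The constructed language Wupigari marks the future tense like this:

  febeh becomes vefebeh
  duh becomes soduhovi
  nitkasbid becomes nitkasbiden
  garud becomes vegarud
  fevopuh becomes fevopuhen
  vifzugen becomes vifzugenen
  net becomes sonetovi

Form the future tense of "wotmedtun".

wotmedtunen

"wotmedtun" has 3 vowels. The stems with 3 vowels (fevopuh → fevopuhen, vifzugen → vifzugenen, nitkasbid → nitkasbiden) add -en.
So wotmedtun → wotmedtunen.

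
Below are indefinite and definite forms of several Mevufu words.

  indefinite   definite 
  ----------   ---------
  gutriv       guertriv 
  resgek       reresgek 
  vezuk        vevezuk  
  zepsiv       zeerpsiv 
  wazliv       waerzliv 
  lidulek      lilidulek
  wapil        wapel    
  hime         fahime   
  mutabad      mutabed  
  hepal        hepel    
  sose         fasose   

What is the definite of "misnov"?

miersnov

lidulek and hime both have last vowel 'e' yet inflect differently (lilidulek, fahime), so the last vowel is not what conditions the rule; the final letter is.
"misnov" ends in -v. The stems ending in -v (wazliv → waerzliv, gutriv → guertriv, zepsiv → zeerpsiv) insert -er- after the first vowel.
So misnov → miersnov.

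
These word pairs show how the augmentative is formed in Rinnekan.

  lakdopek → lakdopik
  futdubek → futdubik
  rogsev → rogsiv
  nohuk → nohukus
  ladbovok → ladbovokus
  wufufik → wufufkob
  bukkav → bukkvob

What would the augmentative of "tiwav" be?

lakdopek and nohuk both end in -k yet inflect differently (lakdopik, nohukus), so the final letter is not what conditions the rule; the last vowel is.
"tiwav" has last vowel 'a'. The one such stem in the data (bukkav → bukkvob) deletes the last vowel and adds -ob (as does wufufik), so the same rule applies.
The other patterns: stems whose last vowel is 'e' change the last vowel to 'i'; stems whose last vowel is 'o' or 'u' add -us.
So tiwav → tiwvob.

tiwvob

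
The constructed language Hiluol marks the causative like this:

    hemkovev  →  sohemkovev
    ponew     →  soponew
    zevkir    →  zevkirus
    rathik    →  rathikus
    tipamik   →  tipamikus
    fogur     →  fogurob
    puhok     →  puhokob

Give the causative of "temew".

zevkir and fogur both end in -r yet inflect differently (zevkirus, fogurob), so the final letter is not what conditions the rule; the last vowel is.
"temew" has last vowel 'e'. The stems whose last vowel is 'e' (hemkovev → sohemkovev, ponew → soponew) add the prefix so-.
So temew → sotemew.

sotemew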